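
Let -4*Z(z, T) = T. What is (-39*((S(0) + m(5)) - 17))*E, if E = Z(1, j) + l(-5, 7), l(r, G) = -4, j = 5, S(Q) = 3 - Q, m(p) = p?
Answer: -7371/4 ≈ -1842.8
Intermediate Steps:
Z(z, T) = -T/4
E = -21/4 (E = -1/4*5 - 4 = -5/4 - 4 = -21/4 ≈ -5.2500)
(-39*((S(0) + m(5)) - 17))*E = -39*(((3 - 1*0) + 5) - 17)*(-21/4) = -39*(((3 + 0) + 5) - 17)*(-21/4) = -39*((3 + 5) - 17)*(-21/4) = -39*(8 - 17)*(-21/4) = -39*(-9)*(-21/4) = 351*(-21/4) = -7371/4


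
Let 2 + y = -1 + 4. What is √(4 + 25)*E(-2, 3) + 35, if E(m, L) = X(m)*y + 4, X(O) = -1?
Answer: 35 + 3*√29 ≈ 51.156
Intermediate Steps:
y = 1 (y = -2 + (-1 + 4) = -2 + 3 = 1)
E(m, L) = 3 (E(m, L) = -1*1 + 4 = -1 + 4 = 3)
√(4 + 25)*E(-2, 3) + 35 = √(4 + 25)*3 + 35 = √29*3 + 35 = 3*√29 + 35 = 35 + 3*√29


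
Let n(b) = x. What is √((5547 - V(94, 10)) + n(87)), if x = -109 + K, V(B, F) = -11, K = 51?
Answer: 10*√55 ≈ 74.162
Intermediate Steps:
x = -58 (x = -109 + 51 = -58)
n(b) = -58
√((5547 - V(94, 10)) + n(87)) = √((5547 - 1*(-11)) - 58) = √((5547 + 11) - 58) = √(5558 - 58) = √5500 = 10*√55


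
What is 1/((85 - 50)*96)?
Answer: 1/3360 ≈ 0.00029762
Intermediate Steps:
1/((85 - 50)*96) = 1/(35*96) = 1/3360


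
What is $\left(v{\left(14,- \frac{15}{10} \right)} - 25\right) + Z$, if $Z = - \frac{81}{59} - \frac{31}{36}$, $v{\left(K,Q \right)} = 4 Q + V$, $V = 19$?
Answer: $- \frac{30233}{2124} \approx -14.234$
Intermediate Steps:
$v{\left(K,Q \right)} = 19 + 4 Q$ ($v{\left(K,Q \right)} = 4 Q + 19 = 19 + 4 Q$)
$Z = - \frac{4745}{2124}$ ($Z = \left(-81\right) \frac{1}{59} - \frac{31}{36} = - \frac{81}{59} - \frac{31}{36} = - \frac{4745}{2124} \approx -2.234$)
$\left(v{\left(14,- \frac{15}{10} \right)} - 25\right) + Z = \left(\left(19 + 4 \left(- \frac{15}{10}\right)\right) - 25\right) - \frac{4745}{2124} = \left(\left(19 + 4 \left(\left(-15\right) \frac{1}{10}\right)\right) - 25\right) - \frac{4745}{2124} = \left(\left(19 + 4 \left(- \frac{3}{2}\right)\right) - 25\right) - \frac{4745}{2124} = \left(\left(19 - 6\right) - 25\right) - \frac{4745}{2124} = \left(13 - 25\right) - \frac{4745}{2124} = -12 - \frac{4745}{2124} = - \frac{30233}{2124}$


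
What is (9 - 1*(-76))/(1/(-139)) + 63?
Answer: -11752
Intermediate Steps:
(9 - 1*(-76))/(1/(-139)) + 63 = (9 + 76)/(-1/139) + 63 = 85*(-139) + 63 = -11815 + 63 = -11752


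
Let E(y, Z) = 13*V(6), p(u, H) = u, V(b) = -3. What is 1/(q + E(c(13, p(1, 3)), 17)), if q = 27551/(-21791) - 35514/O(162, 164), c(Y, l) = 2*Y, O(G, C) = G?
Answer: -196119/50890243 ≈ -0.0038538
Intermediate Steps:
E(y, Z) = -39 (E(y, Z) = 13*(-3) = -39)
q = -43241602/196119 (q = 27551/(-21791) - 35514/162 = 27551*(-1/21791) - 35514*1/162 = -27551/21791 - 1973/9 = -43241602/196119 ≈ -220.49)
1/(q + E(c(13, p(1, 3)), 17)) = 1/(-43241602/196119 - 39) = 1/(-50890243/196119) = -196119/50890243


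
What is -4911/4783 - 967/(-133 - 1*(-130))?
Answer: 4610428/14349 ≈ 321.31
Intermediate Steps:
-4911/4783 - 967/(-133 - 1*(-130)) = -4911*1/4783 - 967/(-133 + 130) = -4911/4783 - 967/(-3) = -4911/4783 - 967*(-1/3) = -4911/4783 + 967/3 = 4610428/14349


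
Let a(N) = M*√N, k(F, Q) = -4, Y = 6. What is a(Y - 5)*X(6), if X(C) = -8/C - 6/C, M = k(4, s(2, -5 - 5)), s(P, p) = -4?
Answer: 28/3 ≈ 9.3333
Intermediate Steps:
M = -4
a(N) = -4*√N
X(C) = -14/C
a(Y - 5)*X(6) = (-4*√(6 - 5))*(-14/6) = (-4*√1)*(-14*⅙) = -4*1*(-7/3) = -4*(-7/3) = 28/3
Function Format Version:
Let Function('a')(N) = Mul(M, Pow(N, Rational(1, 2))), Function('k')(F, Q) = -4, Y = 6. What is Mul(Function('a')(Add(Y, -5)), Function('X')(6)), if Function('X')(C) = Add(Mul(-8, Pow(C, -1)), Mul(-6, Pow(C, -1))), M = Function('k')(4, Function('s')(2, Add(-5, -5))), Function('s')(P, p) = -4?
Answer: Rational(28, 3) ≈ 9.3333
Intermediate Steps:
M = -4
Function('a')(N) = Mul(-4, Pow(N, Rational(1, 2)))
Function('X')(C) = Mul(-14, Pow(C, -1))
Mul(Function('a')(Add(Y, -5)), Function('X')(6)) = Mul(Mul(-4, Pow(Add(6, -5), Rational(1, 2))), Mul(-14, Pow(6, -1))) = Mul(Mul(-4, Pow(1, Rational(1, 2))), Mul(-14, Rational(1, 6))) = Mul(Mul(-4, 1), Rational(-7, 3)) = Mul(-4, Rational(-7, 3)) = Rational(28, 3)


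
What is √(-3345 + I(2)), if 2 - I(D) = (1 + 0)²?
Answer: 4*I*√209 ≈ 57.827*I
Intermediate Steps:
I(D) = 1 (I(D) = 2 - (1 + 0)² = 2 - 1*1² = 2 - 1*1 = 2 - 1 = 1)
√(-3345 + I(2)) = √(-3345 + 1) = √(-3344) = 4*I*√209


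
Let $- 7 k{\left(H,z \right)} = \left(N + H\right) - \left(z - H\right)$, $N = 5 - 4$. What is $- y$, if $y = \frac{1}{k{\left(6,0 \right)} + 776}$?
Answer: $- \frac{7}{5419} \approx -0.0012918$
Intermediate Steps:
$N = 1$
$k{\left(H,z \right)} = - \frac{1}{7} - \frac{2 H}{7} + \frac{z}{7}$ ($k{\left(H,z \right)} = - \frac{\left(1 + H\right) - \left(z - H\right)}{7} = - \frac{\left(1 + H\right) + \left(H - z\right)}{7} = - \frac{1 - z + 2 H}{7} = - \frac{1}{7} - \frac{2 H}{7} + \frac{z}{7}$)
$y = \frac{7}{5419}$ ($y = \frac{1}{\left(- \frac{1}{7} - \frac{12}{7} + \frac{1}{7} \cdot 0\right) + 776} = \frac{1}{\left(- \frac{1}{7} - \frac{12}{7} + 0\right) + 776} = \frac{1}{- \frac{13}{7} + 776} = \frac{1}{\frac{5419}{7}} = \frac{7}{5419} \approx 0.0012918$)
$- y = \left(-1\right) \frac{7}{5419} = - \frac{7}{5419}$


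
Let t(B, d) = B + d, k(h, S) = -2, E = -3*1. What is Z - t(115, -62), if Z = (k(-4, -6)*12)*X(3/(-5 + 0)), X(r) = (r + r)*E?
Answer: -697/5 ≈ -139.40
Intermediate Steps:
E = -3
X(r) = -6*r (X(r) = (r + r)*(-3) = (2*r)*(-3) = -6*r)
Z = -432/5 (Z = (-2*12)*(-18/(-5 + 0)) = -(-144)*3/(-5) = -(-144)*3*(-⅕) = -(-144)*(-3)/5 = -24*18/5 = -432/5 ≈ -86.400)
Z - t(115, -62) = -432/5 - (115 - 62) = -432/5 - 1*53 = -432/5 - 53 = -697/5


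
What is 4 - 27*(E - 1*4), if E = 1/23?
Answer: 2549/23 ≈ 110.83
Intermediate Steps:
E = 1/23 ≈ 0.043478
4 - 27*(E - 1*4) = 4 - 27*(1/23 - 1*4) = 4 - 27*(1/23 - 4) = 4 - 27*(-91/23) = 4 + 2457/23 = 2549/23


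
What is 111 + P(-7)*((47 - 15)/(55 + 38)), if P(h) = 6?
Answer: 3505/31 ≈ 113.06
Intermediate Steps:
111 + P(-7)*((47 - 15)/(55 + 38)) = 111 + 6*((47 - 15)/(55 + 38)) = 111 + 6*(32/93) = 111 + 64/31 = 3505/31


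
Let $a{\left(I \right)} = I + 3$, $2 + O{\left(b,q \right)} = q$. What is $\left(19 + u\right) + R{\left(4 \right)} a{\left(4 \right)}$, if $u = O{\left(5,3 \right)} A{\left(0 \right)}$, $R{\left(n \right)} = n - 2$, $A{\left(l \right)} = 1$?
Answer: $34$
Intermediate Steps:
$O{\left(b,q \right)} = -2 + q$
$R{\left(n \right)} = -2 + n$ ($R{\left(n \right)} = n - 2 = -2 + n$)
$u = 1$ ($u = \left(-2 + 3\right) 1 = 1 \cdot 1 = 1$)
$a{\left(I \right)} = 3 + I$
$\left(19 + u\right) + R{\left(4 \right)} a{\left(4 \right)} = \left(19 + 1\right) + \left(-2 + 4\right) \left(3 + 4\right) = 20 + 2 \cdot 7 = 20 + 14 = 34$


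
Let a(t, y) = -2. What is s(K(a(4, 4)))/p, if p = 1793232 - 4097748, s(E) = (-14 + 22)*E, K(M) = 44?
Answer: -88/576129 ≈ -0.00015274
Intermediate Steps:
s(E) = 8*E
p = -2304516
s(K(a(4, 4)))/p = (8*44)/(-2304516) = 352*(-1/2304516) = -88/576129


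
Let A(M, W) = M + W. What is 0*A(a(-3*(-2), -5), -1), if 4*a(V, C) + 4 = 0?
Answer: 0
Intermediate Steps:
a(V, C) = -1 (a(V, C) = -1 + (¼)*0 = -1 + 0 = -1)
0*A(a(-3*(-2), -5), -1) = 0*(-1 - 1) = 0*(-2) = 0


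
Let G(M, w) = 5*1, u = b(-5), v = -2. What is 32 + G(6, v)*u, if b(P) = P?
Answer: 7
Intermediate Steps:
u = -5
G(M, w) = 5
32 + G(6, v)*u = 32 + 5*(-5) = 32 - 25 = 7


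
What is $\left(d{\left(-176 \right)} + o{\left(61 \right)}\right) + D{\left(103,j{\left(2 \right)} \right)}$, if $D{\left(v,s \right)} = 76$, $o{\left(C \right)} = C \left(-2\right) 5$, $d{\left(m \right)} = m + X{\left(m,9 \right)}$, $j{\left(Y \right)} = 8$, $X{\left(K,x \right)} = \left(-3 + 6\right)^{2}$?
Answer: $-701$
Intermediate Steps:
$X{\left(K,x \right)} = 9$ ($X{\left(K,x \right)} = 3^{2} = 9$)
$d{\left(m \right)} = 9 + m$ ($d{\left(m \right)} = m + 9 = 9 + m$)
$o{\left(C \right)} = - 10 C$ ($o{\left(C \right)} = - 2 C 5 = - 10 C$)
$\left(d{\left(-176 \right)} + o{\left(61 \right)}\right) + D{\left(103,j{\left(2 \right)} \right)} = \left(\left(9 - 176\right) - 610\right) + 76 = \left(-167 - 610\right) + 76 = -777 + 76 = -701$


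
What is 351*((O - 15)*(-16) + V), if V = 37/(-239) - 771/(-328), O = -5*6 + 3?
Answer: 18550896507/78392 ≈ 2.3664e+5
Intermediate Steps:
O = -27 (O = -30 + 3 = -27)
V = 172133/78392 (V = 37*(-1/239) - 771*(-1/328) = -37/239 + 771/328 = 172133/78392 ≈ 2.1958)
351*((O - 15)*(-16) + V) = 351*((-27 - 15)*(-16) + 172133/78392) = 351*(-42*(-16) + 172133/78392) = 351*(672 + 172133/78392) = 351*(52851557/78392) = 18550896507/78392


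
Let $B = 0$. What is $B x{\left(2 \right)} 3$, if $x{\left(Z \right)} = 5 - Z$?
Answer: $0$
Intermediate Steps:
$B x{\left(2 \right)} 3 = 0 \left(5 - 2\right) 3 = 0 \cdot 3 \cdot 3 = 0 \cdot 3 = 0$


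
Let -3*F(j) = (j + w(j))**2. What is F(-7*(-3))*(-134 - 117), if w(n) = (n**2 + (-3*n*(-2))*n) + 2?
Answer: 2427697100/3 ≈ 8.0923e+8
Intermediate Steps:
w(n) = 2 + 7*n**2 (w(n) = (n**2 + (6*n)*n) + 2 = (n**2 + 6*n**2) + 2 = 7*n**2 + 2 = 2 + 7*n**2)
F(j) = -(2 + j + 7*j**2)**2/3 (F(j) = -(j + (2 + 7*j**2))**2/3 = -(2 + j + 7*j**2)**2/3)
F(-7*(-3))*(-134 - 117) = (-(2 - 7*(-3) + 7*(-7*(-3))**2)**2/3)*(-134 - 117) = -(2 + 21 + 7*21**2)**2/3*(-251) = -(2 + 21 + 7*441)**2/3*(-251) = -(2 + 21 + 3087)**2/3*(-251) = -1/3*3110**2*(-251) = -1/3*9672100*(-251) = -9672100/3*(-251) = 2427697100/3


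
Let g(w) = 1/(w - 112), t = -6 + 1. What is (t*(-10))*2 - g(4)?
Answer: 10801/108 ≈ 100.01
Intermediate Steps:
t = -5
g(w) = 1/(-112 + w)
(t*(-10))*2 - g(4) = -5*(-10)*2 - 1/(-112 + 4) = 50*2 - 1/(-108) = 100 - 1*(-1/108) = 100 + 1/108 = 10801/108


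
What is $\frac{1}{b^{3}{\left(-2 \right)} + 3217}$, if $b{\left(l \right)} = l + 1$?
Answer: $\frac{1}{3216} \approx 0.00031095$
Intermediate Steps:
$b{\left(l \right)} = 1 + l$
$\frac{1}{b^{3}{\left(-2 \right)} + 3217} = \frac{1}{\left(1 - 2\right)^{3} + 3217} = \frac{1}{\left(-1\right)^{3} + 3217} = \frac{1}{-1 + 3217} = \frac{1}{3216}$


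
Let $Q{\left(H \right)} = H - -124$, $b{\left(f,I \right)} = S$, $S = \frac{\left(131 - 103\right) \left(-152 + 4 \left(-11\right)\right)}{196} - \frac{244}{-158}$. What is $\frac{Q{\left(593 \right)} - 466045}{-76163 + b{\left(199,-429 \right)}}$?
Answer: $\frac{36760912}{6018967} \approx 6.1075$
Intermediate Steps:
$S = - \frac{2090}{79}$ ($S = 28 \left(-152 - 44\right) \frac{1}{196} - - \frac{122}{79} = 28 \left(-196\right) \frac{1}{196} + \frac{122}{79} = \left(-5488\right) \frac{1}{196} + \frac{122}{79} = -28 + \frac{122}{79} = - \frac{2090}{79} \approx -26.456$)
$b{\left(f,I \right)} = - \frac{2090}{79}$
$Q{\left(H \right)} = 124 + H$ ($Q{\left(H \right)} = H + 124 = 124 + H$)
$\frac{Q{\left(593 \right)} - 466045}{-76163 + b{\left(199,-429 \right)}} = \frac{\left(124 + 593\right) - 466045}{-76163 - \frac{2090}{79}} = \frac{717 - 466045}{- \frac{6018967}{79}} = \left(-465328\right) \left(- \frac{79}{6018967}\right) = \frac{36760912}{6018967}$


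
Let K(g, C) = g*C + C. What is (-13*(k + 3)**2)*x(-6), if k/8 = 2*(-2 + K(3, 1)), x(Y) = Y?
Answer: 95550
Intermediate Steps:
K(g, C) = C + C*g (K(g, C) = C*g + C = C + C*g)
k = 32 (k = 8*(2*(-2 + 1*(1 + 3))) = 8*(2*(-2 + 1*4)) = 8*(2*(-2 + 4)) = 8*(2*2) = 8*4 = 32)
(-13*(k + 3)**2)*x(-6) = -13*(32 + 3)**2*(-6) = -13*35**2*(-6) = -13*1225*(-6) = -15925*(-6) = 95550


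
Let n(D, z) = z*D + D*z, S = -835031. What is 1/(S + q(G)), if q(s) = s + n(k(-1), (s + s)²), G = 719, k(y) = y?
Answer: -1/4970000 ≈ -2.0121e-7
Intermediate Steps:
n(D, z) = 2*D*z (n(D, z) = D*z + D*z = 2*D*z)
q(s) = s - 8*s² (q(s) = s + 2*(-1)*(s + s)² = s + 2*(-1)*(2*s)² = s + 2*(-1)*(4*s²) = s - 8*s²)
1/(S + q(G)) = 1/(-835031 + 719*(1 - 8*719)) = 1/(-835031 + 719*(1 - 5752)) = 1/(-835031 + 719*(-5751)) = 1/(-835031 - 4134969) = 1/(-4970000) = -1/4970000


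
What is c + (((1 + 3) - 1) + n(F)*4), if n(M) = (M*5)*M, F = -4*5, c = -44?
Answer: 7959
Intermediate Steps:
F = -20
n(M) = 5*M**2 (n(M) = (5*M)*M = 5*M**2)
c + (((1 + 3) - 1) + n(F)*4) = -44 + (((1 + 3) - 1) + (5*(-20)**2)*4) = -44 + ((4 - 1) + (5*400)*4) = -44 + (3 + 2000*4) = -44 + (3 + 8000) = -44 + 8003 = 7959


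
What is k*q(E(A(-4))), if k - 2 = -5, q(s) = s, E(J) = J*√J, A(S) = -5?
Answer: 15*I*√5 ≈ 33.541*I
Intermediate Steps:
E(J) = J^(3/2)
k = -3 (k = 2 - 5 = -3)
k*q(E(A(-4))) = -(-15)*I*√5 = 15*I*√5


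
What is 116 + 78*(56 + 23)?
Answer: 6278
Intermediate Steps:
116 + 78*(56 + 23) = 116 + 78*79 = 116 + 6162 = 6278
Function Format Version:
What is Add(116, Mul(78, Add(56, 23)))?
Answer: 6278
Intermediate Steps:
Add(116, Mul(78, Add(56, 23))) = Add(116, Mul(78, 79)) = Add(116, 6162) = 6278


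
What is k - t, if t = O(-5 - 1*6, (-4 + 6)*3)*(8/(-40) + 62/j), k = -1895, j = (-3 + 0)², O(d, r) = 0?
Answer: -1895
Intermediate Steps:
j = 9 (j = (-3)² = 9)
t = 0 (t = 0*(8/(-40) + 62/9) = 0*(8*(-1/40) + 62*(⅑)) = 0*(-⅕ + 62/9) = 0*(301/45) = 0)
k - t = -1895 - 1*0 = -1895 + 0 = -1895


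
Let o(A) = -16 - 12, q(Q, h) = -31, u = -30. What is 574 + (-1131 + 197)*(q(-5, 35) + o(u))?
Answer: 55680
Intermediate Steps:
o(A) = -28
574 + (-1131 + 197)*(q(-5, 35) + o(u)) = 574 + (-1131 + 197)*(-31 - 28) = 574 - 934*(-59) = 574 + 55106 = 55680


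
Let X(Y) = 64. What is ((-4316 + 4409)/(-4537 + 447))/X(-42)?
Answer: -93/261760 ≈ -0.00035529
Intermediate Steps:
((-4316 + 4409)/(-4537 + 447))/X(-42) = ((-4316 + 4409)/(-4537 + 447))/64 = (93/(-4090))*(1/64) = (93*(-1/4090))*(1/64) = -93/4090*1/64 = -93/261760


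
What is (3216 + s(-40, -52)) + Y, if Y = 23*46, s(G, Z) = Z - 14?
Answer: 4208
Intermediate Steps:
s(G, Z) = -14 + Z
Y = 1058
(3216 + s(-40, -52)) + Y = (3216 + (-14 - 52)) + 1058 = (3216 - 66) + 1058 = 3150 + 1058 = 4208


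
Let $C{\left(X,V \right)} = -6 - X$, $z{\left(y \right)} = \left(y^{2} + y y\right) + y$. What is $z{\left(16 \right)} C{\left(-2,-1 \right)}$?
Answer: $-2112$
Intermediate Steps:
$z{\left(y \right)} = y + 2 y^{2}$ ($z{\left(y \right)} = \left(y^{2} + y^{2}\right) + y = 2 y^{2} + y = y + 2 y^{2}$)
$z{\left(16 \right)} C{\left(-2,-1 \right)} = 16 \left(1 + 2 \cdot 16\right) \left(-6 - -2\right) = 16 \left(1 + 32\right) \left(-6 + 2\right) = 16 \cdot 33 \left(-4\right) = 528 \left(-4\right) = -2112$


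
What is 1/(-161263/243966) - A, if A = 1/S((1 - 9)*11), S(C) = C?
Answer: -21307745/14191144 ≈ -1.5015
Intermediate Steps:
A = -1/88 (A = 1/((1 - 9)*11) = 1/(-8*11) = 1/(-88) = -1/88 ≈ -0.011364)
1/(-161263/243966) - A = 1/(-161263/243966) - 1*(-1/88) = 1/(-161263*1/243966) + 1/88 = 1/(-161263/243966) + 1/88 = -243966/161263 + 1/88 = -21307745/14191144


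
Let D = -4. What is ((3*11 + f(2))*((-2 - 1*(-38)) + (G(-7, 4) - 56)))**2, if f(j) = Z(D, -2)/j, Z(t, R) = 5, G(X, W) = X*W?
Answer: 2903616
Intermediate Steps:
G(X, W) = W*X
f(j) = 5/j
((3*11 + f(2))*((-2 - 1*(-38)) + (G(-7, 4) - 56)))**2 = ((3*11 + 5/2)*((-2 - 1*(-38)) + (4*(-7) - 56)))**2 = ((33 + 5*(1/2))*((-2 + 38) + (-28 - 56)))**2 = ((33 + 5/2)*(36 - 84))**2 = ((71/2)*(-48))**2 = (-1704)**2 = 2903616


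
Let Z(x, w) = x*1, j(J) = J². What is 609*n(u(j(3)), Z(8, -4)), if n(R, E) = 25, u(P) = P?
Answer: 15225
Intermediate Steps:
Z(x, w) = x
609*n(u(j(3)), Z(8, -4)) = 609*25 = 15225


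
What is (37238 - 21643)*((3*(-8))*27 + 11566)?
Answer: 170266210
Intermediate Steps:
(37238 - 21643)*((3*(-8))*27 + 11566) = 15595*(-24*27 + 11566) = 15595*(-648 + 11566) = 15595*10918 = 170266210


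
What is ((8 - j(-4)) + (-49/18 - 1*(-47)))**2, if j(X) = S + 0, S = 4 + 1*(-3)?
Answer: 851929/324 ≈ 2629.4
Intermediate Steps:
S = 1 (S = 4 - 3 = 1)
j(X) = 1 (j(X) = 1 + 0 = 1)
((8 - j(-4)) + (-49/18 - 1*(-47)))**2 = ((8 - 1*1) + (-49/18 - 1*(-47)))**2 = ((8 - 1) + (-49*1/18 + 47))**2 = (7 + (-49/18 + 47))**2 = (7 + 797/18)**2 = (923/18)**2 = 851929/324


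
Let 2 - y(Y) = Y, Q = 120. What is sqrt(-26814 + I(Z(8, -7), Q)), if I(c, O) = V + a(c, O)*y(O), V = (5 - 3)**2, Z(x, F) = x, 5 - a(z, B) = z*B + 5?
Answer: sqrt(86470) ≈ 294.06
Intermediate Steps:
a(z, B) = -B*z (a(z, B) = 5 - (z*B + 5) = 5 - (B*z + 5) = 5 - (5 + B*z) = 5 + (-5 - B*z) = -B*z)
V = 4 (V = 2**2 = 4)
y(Y) = 2 - Y
I(c, O) = 4 - O*c*(2 - O) (I(c, O) = 4 + (-O*c)*(2 - O) = 4 - O*c*(2 - O))
sqrt(-26814 + I(Z(8, -7), Q)) = sqrt(-26814 + (4 + 120*8*(-2 + 120))) = sqrt(-26814 + (4 + 120*8*118)) = sqrt(-26814 + (4 + 113280)) = sqrt(-26814 + 113284) = sqrt(86470)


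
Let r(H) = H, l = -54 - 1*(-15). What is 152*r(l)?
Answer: -5928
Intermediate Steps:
l = -39 (l = -54 + 15 = -39)
152*r(l) = 152*(-39) = -5928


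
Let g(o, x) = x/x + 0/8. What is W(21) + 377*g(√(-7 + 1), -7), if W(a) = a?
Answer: 398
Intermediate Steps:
g(o, x) = 1 (g(o, x) = 1 + 0*(⅛) = 1 + 0 = 1)
W(21) + 377*g(√(-7 + 1), -7) = 21 + 377*1 = 21 + 377 = 398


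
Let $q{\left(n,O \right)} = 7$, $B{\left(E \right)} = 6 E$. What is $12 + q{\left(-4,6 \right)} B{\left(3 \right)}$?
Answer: $138$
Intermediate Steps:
$12 + q{\left(-4,6 \right)} B{\left(3 \right)} = 12 + 7 \cdot 6 \cdot 3 = 12 + 7 \cdot 18 = 12 + 126 = 138$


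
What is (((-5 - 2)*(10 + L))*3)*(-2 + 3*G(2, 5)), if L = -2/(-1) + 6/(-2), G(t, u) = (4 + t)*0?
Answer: 378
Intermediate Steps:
G(t, u) = 0
L = -1 (L = -2*(-1) + 6*(-½) = 2 - 3 = -1)
(((-5 - 2)*(10 + L))*3)*(-2 + 3*G(2, 5)) = (((-5 - 2)*(10 - 1))*3)*(-2 + 3*0) = (-7*9*3)*(-2 + 0) = -63*3*(-2) = -189*(-2) = 378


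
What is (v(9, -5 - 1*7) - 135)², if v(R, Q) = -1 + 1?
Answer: 18225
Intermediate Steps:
v(R, Q) = 0
(v(9, -5 - 1*7) - 135)² = (0 - 135)² = (-135)² = 18225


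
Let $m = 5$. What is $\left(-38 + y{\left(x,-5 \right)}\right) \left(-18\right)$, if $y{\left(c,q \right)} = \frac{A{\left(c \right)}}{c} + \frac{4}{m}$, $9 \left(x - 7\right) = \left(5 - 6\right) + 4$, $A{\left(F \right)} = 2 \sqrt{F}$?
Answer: $\frac{3348}{5} - \frac{18 \sqrt{66}}{11} \approx 656.31$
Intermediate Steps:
$x = \frac{22}{3}$ ($x = 7 + \frac{\left(5 - 6\right) + 4}{9} = 7 + \frac{-1 + 4}{9} = 7 + \frac{1}{9} \cdot 3 = 7 + \frac{1}{3} = \frac{22}{3} \approx 7.3333$)
$y{\left(c,q \right)} = \frac{4}{5} + \frac{2}{\sqrt{c}}$ ($y{\left(c,q \right)} = \frac{2 \sqrt{c}}{c} + \frac{4}{5} = \frac{2}{\sqrt{c}} + 4 \cdot \frac{1}{5} = \frac{2}{\sqrt{c}} + \frac{4}{5} = \frac{4}{5} + \frac{2}{\sqrt{c}}$)
$\left(-38 + y{\left(x,-5 \right)}\right) \left(-18\right) = \left(-38 + \left(\frac{4}{5} + \frac{2}{\frac{1}{3} \sqrt{66}}\right)\right) \left(-18\right) = \left(-38 + \left(\frac{4}{5} + 2 \frac{\sqrt{66}}{22}\right)\right) \left(-18\right) = \left(-38 + \left(\frac{4}{5} + \frac{\sqrt{66}}{11}\right)\right) \left(-18\right) = \left(- \frac{186}{5} + \frac{\sqrt{66}}{11}\right) \left(-18\right) = \frac{3348}{5} - \frac{18 \sqrt{66}}{11}$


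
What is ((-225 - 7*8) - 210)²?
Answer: 241081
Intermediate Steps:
((-225 - 7*8) - 210)² = ((-225 - 1*56) - 210)² = ((-225 - 56) - 210)² = (-281 - 210)² = (-491)² = 241081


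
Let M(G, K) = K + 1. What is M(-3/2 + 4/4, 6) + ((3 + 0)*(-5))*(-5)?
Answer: 82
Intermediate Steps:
M(G, K) = 1 + K
M(-3/2 + 4/4, 6) + ((3 + 0)*(-5))*(-5) = (1 + 6) + ((3 + 0)*(-5))*(-5) = 7 + (3*(-5))*(-5) = 7 - 15*(-5) = 7 + 75 = 82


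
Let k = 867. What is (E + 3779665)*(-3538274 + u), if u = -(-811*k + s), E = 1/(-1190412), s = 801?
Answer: -6379950974950490651/595206 ≈ -1.0719e+13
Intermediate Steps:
E = -1/1190412 ≈ -8.4005e-7
u = 702336 (u = -(-811*867 + 801) = -(-703137 + 801) = -1*(-702336) = 702336)
(E + 3779665)*(-3538274 + u) = (-1/1190412 + 3779665)*(-3538274 + 702336) = (4499358571979/1190412)*(-2835938) = -6379950974950490651/595206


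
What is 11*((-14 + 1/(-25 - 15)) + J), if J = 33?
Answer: 8349/40 ≈ 208.73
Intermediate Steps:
11*((-14 + 1/(-25 - 15)) + J) = 11*((-14 + 1/(-25 - 15)) + 33) = 11*((-14 + 1/(-40)) + 33) = 11*((-14 - 1/40) + 33) = 11*(-561/40 + 33) = 11*(759/40) = 8349/40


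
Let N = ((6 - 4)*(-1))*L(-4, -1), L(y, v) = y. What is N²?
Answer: 64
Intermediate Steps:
N = 8 (N = ((6 - 4)*(-1))*(-4) = (2*(-1))*(-4) = -2*(-4) = 8)
N² = 8² = 64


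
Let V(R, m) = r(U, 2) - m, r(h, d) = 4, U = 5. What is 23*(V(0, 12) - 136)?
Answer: -3312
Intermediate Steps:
V(R, m) = 4 - m
23*(V(0, 12) - 136) = 23*((4 - 1*12) - 136) = 23*((4 - 12) - 136) = 23*(-8 - 136) = 23*(-144) = -3312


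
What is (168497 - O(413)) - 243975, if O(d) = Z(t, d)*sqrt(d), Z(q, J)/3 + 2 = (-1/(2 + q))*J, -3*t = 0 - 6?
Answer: -75478 + 1263*sqrt(413)/4 ≈ -69061.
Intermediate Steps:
t = 2 (t = -(0 - 6)/3 = -1/3*(-6) = 2)
Z(q, J) = -6 - 3*J/(2 + q) (Z(q, J) = -6 + 3*((-1/(2 + q))*J) = -6 + 3*(-J/(2 + q)) = -6 - 3*J/(2 + q))
O(d) = sqrt(d)*(-6 - 3*d/4) (O(d) = (3*(-4 - d - 2*2)/(2 + 2))*sqrt(d) = (3*(-4 - d - 4)/4)*sqrt(d) = (3*(1/4)*(-8 - d))*sqrt(d) = (-6 - 3*d/4)*sqrt(d) = sqrt(d)*(-6 - 3*d/4))
(168497 - O(413)) - 243975 = (168497 - 3*sqrt(413)*(-8 - 1*413)/4) - 243975 = (168497 - 3*sqrt(413)*(-8 - 413)/4) - 243975 = (168497 - 3*sqrt(413)*(-421)/4) - 243975 = (168497 - (-1263)*sqrt(413)/4) - 243975 = (168497 + 1263*sqrt(413)/4) - 243975 = -75478 + 1263*sqrt(413)/4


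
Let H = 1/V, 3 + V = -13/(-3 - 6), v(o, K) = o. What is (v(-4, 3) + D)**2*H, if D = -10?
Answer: -126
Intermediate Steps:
V = -14/9 (V = -3 - 13/(-3 - 6) = -3 - 13/(-9) = -3 - 1/9*(-13) = -3 + 13/9 = -14/9 ≈ -1.5556)
H = -9/14 (H = 1/(-14/9) = -9/14 ≈ -0.64286)
(v(-4, 3) + D)**2*H = (-4 - 10)**2*(-9/14) = (-14)**2*(-9/14) = 196*(-9/14) = -126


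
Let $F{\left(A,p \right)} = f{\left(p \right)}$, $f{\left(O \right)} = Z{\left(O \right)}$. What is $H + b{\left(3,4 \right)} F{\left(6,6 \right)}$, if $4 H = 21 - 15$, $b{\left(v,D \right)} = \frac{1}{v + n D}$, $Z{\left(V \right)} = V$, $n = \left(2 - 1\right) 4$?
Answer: $\frac{69}{38} \approx 1.8158$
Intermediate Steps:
$n = 4$ ($n = 1 \cdot 4 = 4$)
$f{\left(O \right)} = O$
$b{\left(v,D \right)} = \frac{1}{v + 4 D}$
$H = \frac{3}{2}$ ($H = \frac{21 - 15}{4} = \frac{1}{4} \cdot 6 = \frac{3}{2} \approx 1.5$)
$F{\left(A,p \right)} = p$
$H + b{\left(3,4 \right)} F{\left(6,6 \right)} = \frac{3}{2} + \frac{1}{3 + 4 \cdot 4} \cdot 6 = \frac{3}{2} + \frac{1}{3 + 16} \cdot 6 = \frac{3}{2} + \frac{1}{19} \cdot 6 = \frac{3}{2} + \frac{6}{19} = \frac{69}{38}$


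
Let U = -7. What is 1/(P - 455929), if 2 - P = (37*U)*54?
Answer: -1/441941 ≈ -2.2627e-6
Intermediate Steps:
P = 13988 (P = 2 - 37*(-7)*54 = 2 - (-259)*54 = 2 - 1*(-13986) = 2 + 13986 = 13988)
1/(P - 455929) = 1/(13988 - 455929) = 1/(-441941) = -1/441941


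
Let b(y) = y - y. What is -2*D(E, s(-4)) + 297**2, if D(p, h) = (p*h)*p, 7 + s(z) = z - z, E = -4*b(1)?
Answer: 88209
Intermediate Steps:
b(y) = 0
E = 0 (E = -4*0 = 0)
s(z) = -7 (s(z) = -7 + (z - z) = -7 + 0 = -7)
D(p, h) = h*p**2 (D(p, h) = (h*p)*p = h*p**2)
-2*D(E, s(-4)) + 297**2 = -(-14)*0**2 + 297**2 = -(-14)*0 + 88209 = -2*0 + 88209 = 0 + 88209 = 88209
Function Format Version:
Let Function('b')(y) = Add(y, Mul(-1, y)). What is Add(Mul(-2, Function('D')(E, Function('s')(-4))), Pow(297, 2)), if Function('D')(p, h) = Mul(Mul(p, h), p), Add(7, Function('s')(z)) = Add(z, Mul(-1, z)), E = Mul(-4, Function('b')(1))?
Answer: 88209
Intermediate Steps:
Function('b')(y) = 0
E = 0 (E = Mul(-4, 0) = 0)
Function('s')(z) = -7 (Function('s')(z) = Add(-7, Add(z, Mul(-1, z))) = Add(-7, 0) = -7)
Function('D')(p, h) = Mul(h, Pow(p, 2)) (Function('D')(p, h) = Mul(Mul(h, p), p) = Mul(h, Pow(p, 2)))
Add(Mul(-2, Function('D')(E, Function('s')(-4))), Pow(297, 2)) = Add(Mul(-2, Mul(-7, Pow(0, 2))), Pow(297, 2)) = Add(Mul(-2, Mul(-7, 0)), 88209) = Add(Mul(-2, 0), 88209) = Add(0, 88209) = 88209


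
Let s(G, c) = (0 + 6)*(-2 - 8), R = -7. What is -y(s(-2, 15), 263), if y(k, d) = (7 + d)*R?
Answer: 1890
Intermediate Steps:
s(G, c) = -60 (s(G, c) = 6*(-10) = -60)
y(k, d) = -49 - 7*d (y(k, d) = (7 + d)*(-7) = -49 - 7*d)
-y(s(-2, 15), 263) = -(-49 - 7*263) = -(-49 - 1841) = -1*(-1890) = 1890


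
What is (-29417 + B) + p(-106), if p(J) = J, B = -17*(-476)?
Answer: -21431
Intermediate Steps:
B = 8092
(-29417 + B) + p(-106) = (-29417 + 8092) - 106 = -21325 - 106 = -21431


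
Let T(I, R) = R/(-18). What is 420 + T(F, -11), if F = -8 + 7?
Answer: 7571/18 ≈ 420.61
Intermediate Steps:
F = -1
T(I, R) = -R/18 (T(I, R) = R*(-1/18) = -R/18)
420 + T(F, -11) = 420 - 1/18*(-11) = 420 + 11/18 = 7571/18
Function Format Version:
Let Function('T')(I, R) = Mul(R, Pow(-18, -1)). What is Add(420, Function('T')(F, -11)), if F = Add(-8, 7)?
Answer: Rational(7571, 18) ≈ 420.61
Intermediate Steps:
F = -1
Function('T')(I, R) = Mul(Rational(-1, 18), R) (Function('T')(I, R) = Mul(R, Rational(-1, 18)) = Mul(Rational(-1, 18), R))
Add(420, Function('T')(F, -11)) = Add(420, Mul(Rational(-1, 18), -11)) = Add(420, Rational(11, 18)) = Rational(7571, 18)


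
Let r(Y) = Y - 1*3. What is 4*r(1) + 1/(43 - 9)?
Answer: -271/34 ≈ -7.9706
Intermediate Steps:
r(Y) = -3 + Y (r(Y) = Y - 3 = -3 + Y)
4*r(1) + 1/(43 - 9) = 4*(-3 + 1) + 1/(43 - 9) = 4*(-2) + 1/34 = -8 + 1/34 = -271/34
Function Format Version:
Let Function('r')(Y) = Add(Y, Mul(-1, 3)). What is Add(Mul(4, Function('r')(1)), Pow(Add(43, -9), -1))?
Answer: Rational(-271, 34) ≈ -7.9706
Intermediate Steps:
Function('r')(Y) = Add(-3, Y) (Function('r')(Y) = Add(Y, -3) = Add(-3, Y))
Add(Mul(4, Function('r')(1)), Pow(Add(43, -9), -1)) = Add(Mul(4, Add(-3, 1)), Pow(Add(43, -9), -1)) = Add(Mul(4, -2), Pow(34, -1)) = Add(-8, Rational(1, 34)) = Rational(-271, 34)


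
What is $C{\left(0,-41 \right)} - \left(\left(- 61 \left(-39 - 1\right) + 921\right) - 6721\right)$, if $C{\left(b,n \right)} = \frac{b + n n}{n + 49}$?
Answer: $\frac{28561}{8} \approx 3570.1$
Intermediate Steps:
$C{\left(b,n \right)} = \frac{b + n^{2}}{49 + n}$
$C{\left(0,-41 \right)} - \left(\left(- 61 \left(-39 - 1\right) + 921\right) - 6721\right) = \frac{0 + \left(-41\right)^{2}}{49 - 41} - \left(\left(- 61 \left(-39 - 1\right) + 921\right) - 6721\right) = \frac{0 + 1681}{8} - \left(\left(\left(-61\right) \left(-40\right) + 921\right) - 6721\right) = \frac{1}{8} \cdot 1681 - \left(\left(2440 + 921\right) - 6721\right) = \frac{1681}{8} - \left(3361 - 6721\right) = \frac{1681}{8} - -3360 = \frac{1681}{8} + 3360 = \frac{28561}{8}$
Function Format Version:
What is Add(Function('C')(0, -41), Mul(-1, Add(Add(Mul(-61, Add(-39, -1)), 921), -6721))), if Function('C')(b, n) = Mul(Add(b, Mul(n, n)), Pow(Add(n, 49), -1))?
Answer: Rational(28561, 8) ≈ 3570.1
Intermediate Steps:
Function('C')(b, n) = Mul(Pow(Add(49, n), -1), Add(b, Pow(n, 2))) (Function('C')(b, n) = Mul(Add(b, Pow(n, 2)), Pow(Add(49, n), -1)) = Mul(Pow(Add(49, n), -1), Add(b, Pow(n, 2))))
Add(Function('C')(0, -41), Mul(-1, Add(Add(Mul(-61, Add(-39, -1)), 921), -6721))) = Add(Mul(Pow(Add(49, -41), -1), Add(0, Pow(-41, 2))), Mul(-1, Add(Add(Mul(-61, Add(-39, -1)), 921), -6721))) = Add(Mul(Pow(8, -1), Add(0, 1681)), Mul(-1, Add(Add(Mul(-61, -40), 921), -6721))) = Add(Mul(Rational(1, 8), 1681), Mul(-1, Add(Add(2440, 921), -6721))) = Add(Rational(1681, 8), Mul(-1, Add(3361, -6721))) = Add(Rational(1681, 8), Mul(-1, -3360)) = Add(Rational(1681, 8), 3360) = Rational(28561, 8)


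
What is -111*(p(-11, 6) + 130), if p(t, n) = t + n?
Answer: -13875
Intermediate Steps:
p(t, n) = n + t
-111*(p(-11, 6) + 130) = -111*((6 - 11) + 130) = -111*(-5 + 130) = -111*125 = -13875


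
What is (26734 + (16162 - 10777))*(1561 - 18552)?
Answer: -545733929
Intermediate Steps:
(26734 + (16162 - 10777))*(1561 - 18552) = (26734 + 5385)*(-16991) = 32119*(-16991) = -545733929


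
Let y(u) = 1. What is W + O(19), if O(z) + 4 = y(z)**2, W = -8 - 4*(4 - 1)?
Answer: -23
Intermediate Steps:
W = -20 (W = -8 - 4*3 = -8 - 12 = -20)
O(z) = -3 (O(z) = -4 + 1**2 = -4 + 1 = -3)
W + O(19) = -20 - 3 = -23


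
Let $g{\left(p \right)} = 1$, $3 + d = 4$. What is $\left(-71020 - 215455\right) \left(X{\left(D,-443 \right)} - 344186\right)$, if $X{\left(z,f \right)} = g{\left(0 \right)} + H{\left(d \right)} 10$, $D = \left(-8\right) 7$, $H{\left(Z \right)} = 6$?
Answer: $98583209375$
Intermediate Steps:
$d = 1$ ($d = -3 + 4 = 1$)
$D = -56$
$X{\left(z,f \right)} = 61$ ($X{\left(z,f \right)} = 1 + 6 \cdot 10 = 1 + 60 = 61$)
$\left(-71020 - 215455\right) \left(X{\left(D,-443 \right)} - 344186\right) = \left(-71020 - 215455\right) \left(61 - 344186\right) = \left(-286475\right) \left(-344125\right) = 98583209375$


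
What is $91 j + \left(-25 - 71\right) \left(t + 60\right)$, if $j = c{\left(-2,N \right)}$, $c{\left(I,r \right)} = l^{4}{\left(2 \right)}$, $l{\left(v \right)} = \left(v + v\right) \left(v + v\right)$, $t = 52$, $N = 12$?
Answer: $5953024$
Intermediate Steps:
$l{\left(v \right)} = 4 v^{2}$ ($l{\left(v \right)} = 2 v 2 v = 4 v^{2}$)
$c{\left(I,r \right)} = 65536$ ($c{\left(I,r \right)} = \left(4 \cdot 2^{2}\right)^{4} = \left(4 \cdot 4\right)^{4} = 16^{4} = 65536$)
$j = 65536$
$91 j + \left(-25 - 71\right) \left(t + 60\right) = 91 \cdot 65536 + \left(-25 - 71\right) \left(52 + 60\right) = 5963776 - 10752 = 5953024$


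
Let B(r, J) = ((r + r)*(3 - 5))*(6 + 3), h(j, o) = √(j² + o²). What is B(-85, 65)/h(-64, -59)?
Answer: 3060*√7577/7577 ≈ 35.154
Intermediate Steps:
B(r, J) = -36*r (B(r, J) = ((2*r)*(-2))*9 = -4*r*9 = -36*r)
B(-85, 65)/h(-64, -59) = (-36*(-85))/(√((-64)² + (-59)²)) = 3060/(√(4096 + 3481)) = 3060/(√7577) = 3060*(√7577/7577) = 3060*√7577/7577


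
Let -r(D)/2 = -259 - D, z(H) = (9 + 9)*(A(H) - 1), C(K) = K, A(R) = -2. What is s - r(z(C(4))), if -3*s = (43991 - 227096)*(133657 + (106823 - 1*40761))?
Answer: 12189848755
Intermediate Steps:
z(H) = -54 (z(H) = (9 + 9)*(-2 - 1) = 18*(-3) = -54)
r(D) = 518 + 2*D (r(D) = -2*(-259 - D) = 518 + 2*D)
s = 12189849165 (s = -(43991 - 227096)*(133657 + (106823 - 1*40761))/3 = -(-61035)*(133657 + (106823 - 40761)) = -(-61035)*(133657 + 66062) = -(-61035)*199719 = -⅓*(-36569547495) = 12189849165)
s - r(z(C(4))) = 12189849165 - (518 + 2*(-54)) = 12189849165 - (518 - 108) = 12189849165 - 1*410 = 12189849165 - 410 = 12189848755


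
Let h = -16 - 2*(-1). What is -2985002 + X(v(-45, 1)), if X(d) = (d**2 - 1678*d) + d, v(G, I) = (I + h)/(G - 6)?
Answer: -7765101884/2601 ≈ -2.9854e+6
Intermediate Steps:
h = -14 (h = -16 - 1*(-2) = -16 + 2 = -14)
v(G, I) = (-14 + I)/(-6 + G) (v(G, I) = (I - 14)/(G - 6) = (-14 + I)/(-6 + G))
X(d) = d**2 - 1677*d
-2985002 + X(v(-45, 1)) = -2985002 + ((-14 + 1)/(-6 - 45))*(-1677 + (-14 + 1)/(-6 - 45)) = -2985002 + (-13/(-51))*(-1677 - 13/(-51)) = -2985002 + (-1/51*(-13))*(-1677 - 1/51*(-13)) = -2985002 + 13*(-1677 + 13/51)/51 = -2985002 + (13/51)*(-85514/51) = -2985002 - 1111682/2601 = -7765101884/2601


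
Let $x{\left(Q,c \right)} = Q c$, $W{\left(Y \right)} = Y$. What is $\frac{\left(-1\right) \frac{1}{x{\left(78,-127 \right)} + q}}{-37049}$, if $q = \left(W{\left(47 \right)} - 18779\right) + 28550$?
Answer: $- \frac{1}{3260312} \approx -3.0672 \cdot 10^{-7}$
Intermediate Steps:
$q = 9818$ ($q = \left(47 - 18779\right) + 28550 = -18732 + 28550 = 9818$)
$\frac{\left(-1\right) \frac{1}{x{\left(78,-127 \right)} + q}}{-37049} = \frac{\left(-1\right) \frac{1}{78 \left(-127\right) + 9818}}{-37049} = - \frac{1}{-9906 + 9818} \left(- \frac{1}{37049}\right) = - \frac{1}{-88} \left(- \frac{1}{37049}\right) = \left(-1\right) \left(- \frac{1}{88}\right) \left(- \frac{1}{37049}\right) = \frac{1}{88} \left(- \frac{1}{37049}\right) = - \frac{1}{3260312}$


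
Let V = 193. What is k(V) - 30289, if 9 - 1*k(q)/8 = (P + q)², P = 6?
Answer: -347025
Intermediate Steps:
k(q) = 72 - 8*(6 + q)²
k(V) - 30289 = (72 - 8*(6 + 193)²) - 30289 = (72 - 8*199²) - 30289 = (72 - 8*39601) - 30289 = (72 - 316808) - 30289 = -316736 - 30289 = -347025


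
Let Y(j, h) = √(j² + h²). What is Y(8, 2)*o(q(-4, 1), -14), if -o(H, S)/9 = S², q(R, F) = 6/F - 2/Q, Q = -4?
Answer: -3528*√17 ≈ -14546.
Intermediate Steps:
q(R, F) = ½ + 6/F (q(R, F) = 6/F - 2/(-4) = 6/F - 2*(-¼) = 6/F + ½ = ½ + 6/F)
o(H, S) = -9*S²
Y(j, h) = √(h² + j²)
Y(8, 2)*o(q(-4, 1), -14) = √(2² + 8²)*(-9*(-14)²) = √(4 + 64)*(-9*196) = √68*(-1764) = (2*√17)*(-1764) = -3528*√17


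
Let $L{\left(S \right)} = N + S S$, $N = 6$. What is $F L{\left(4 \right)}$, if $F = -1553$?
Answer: $-34166$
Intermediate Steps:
$L{\left(S \right)} = 6 + S^{2}$ ($L{\left(S \right)} = 6 + S S = 6 + S^{2}$)
$F L{\left(4 \right)} = - 1553 \left(6 + 4^{2}\right) = - 1553 \left(6 + 16\right) = \left(-1553\right) 22 = -34166$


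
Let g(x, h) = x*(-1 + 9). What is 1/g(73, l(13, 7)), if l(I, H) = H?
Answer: 1/584 ≈ 0.0017123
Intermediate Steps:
g(x, h) = 8*x (g(x, h) = x*8 = 8*x)
1/g(73, l(13, 7)) = 1/(8*73) = 1/584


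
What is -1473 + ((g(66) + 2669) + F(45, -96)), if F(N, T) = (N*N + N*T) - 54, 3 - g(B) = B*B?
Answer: -5506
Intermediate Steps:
g(B) = 3 - B² (g(B) = 3 - B*B = 3 - B²)
F(N, T) = -54 + N² + N*T (F(N, T) = (N² + N*T) - 54 = -54 + N² + N*T)
-1473 + ((g(66) + 2669) + F(45, -96)) = -1473 + (((3 - 1*66²) + 2669) + (-54 + 45² + 45*(-96))) = -1473 + (((3 - 1*4356) + 2669) + (-54 + 2025 - 4320)) = -1473 + (((3 - 4356) + 2669) - 2349) = -1473 + ((-4353 + 2669) - 2349) = -1473 + (-1684 - 2349) = -1473 - 4033 = -5506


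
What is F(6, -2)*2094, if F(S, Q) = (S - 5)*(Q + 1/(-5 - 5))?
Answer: -21987/5 ≈ -4397.4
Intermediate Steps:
F(S, Q) = (-5 + S)*(-⅒ + Q) (F(S, Q) = (-5 + S)*(Q + 1/(-10)) = (-5 + S)*(Q - ⅒) = (-5 + S)*(-⅒ + Q))
F(6, -2)*2094 = (½ - 5*(-2) - ⅒*6 - 2*6)*2094 = (½ + 10 - ⅗ - 12)*2094 = -21/10*2094 = -21987/5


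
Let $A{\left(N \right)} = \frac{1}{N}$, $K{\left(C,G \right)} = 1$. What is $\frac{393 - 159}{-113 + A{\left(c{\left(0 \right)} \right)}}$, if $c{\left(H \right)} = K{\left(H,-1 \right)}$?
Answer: $- \frac{117}{56} \approx -2.0893$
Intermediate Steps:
$c{\left(H \right)} = 1$
$\frac{393 - 159}{-113 + A{\left(c{\left(0 \right)} \right)}} = \frac{393 - 159}{-113 + 1^{-1}} = \frac{234}{-113 + 1} = \frac{234}{-112} = 234 \left(- \frac{1}{112}\right) = - \frac{117}{56}$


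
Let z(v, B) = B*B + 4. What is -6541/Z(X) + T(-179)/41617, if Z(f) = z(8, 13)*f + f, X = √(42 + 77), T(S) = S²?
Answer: 32041/41617 - 6541*√119/20706 ≈ -2.6761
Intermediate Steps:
z(v, B) = 4 + B² (z(v, B) = B² + 4 = 4 + B²)
X = √119 ≈ 10.909
Z(f) = 174*f (Z(f) = (4 + 13²)*f + f = (4 + 169)*f + f = 173*f + f = 174*f)
-6541/Z(X) + T(-179)/41617 = -6541*√119/20706 + (-179)²/41617 = -6541*√119/20706 + 32041*(1/41617) = -6541*√119/20706 + 32041/41617 = 32041/41617 - 6541*√119/20706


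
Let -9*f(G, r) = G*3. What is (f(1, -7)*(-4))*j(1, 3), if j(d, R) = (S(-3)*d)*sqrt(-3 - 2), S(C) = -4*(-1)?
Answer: 16*I*sqrt(5)/3 ≈ 11.926*I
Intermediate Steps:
S(C) = 4
j(d, R) = 4*I*d*sqrt(5) (j(d, R) = (4*d)*sqrt(-3 - 2) = (4*d)*sqrt(-5) = (4*d)*(I*sqrt(5)) = 4*I*d*sqrt(5))
f(G, r) = -G/3 (f(G, r) = -G*3/9 = -G/3)
(f(1, -7)*(-4))*j(1, 3) = (-1/3*1*(-4))*(4*I*1*sqrt(5)) = (-1/3*(-4))*(4*I*sqrt(5)) = 4*(4*I*sqrt(5))/3 = 16*I*sqrt(5)/3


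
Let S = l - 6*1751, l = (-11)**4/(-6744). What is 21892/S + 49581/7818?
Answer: 786471721647/184679675630 ≈ 4.2586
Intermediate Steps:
l = -14641/6744 (l = 14641*(-1/6744) = -14641/6744 ≈ -2.1710)
S = -70867105/6744 (S = -14641/6744 - 6*1751 = -14641/6744 - 10506 = -70867105/6744 ≈ -10508.)
21892/S + 49581/7818 = 21892/(-70867105/6744) + 49581/7818 = 21892*(-6744/70867105) + 49581*(1/7818) = -147639648/70867105 + 16527/2606 = 786471721647/184679675630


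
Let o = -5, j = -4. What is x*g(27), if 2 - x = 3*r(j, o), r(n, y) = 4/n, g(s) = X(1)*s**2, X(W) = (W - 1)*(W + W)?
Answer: 0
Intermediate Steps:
X(W) = 2*W*(-1 + W) (X(W) = (-1 + W)*(2*W) = 2*W*(-1 + W))
g(s) = 0 (g(s) = (2*1*(-1 + 1))*s**2 = (2*1*0)*s**2 = 0*s**2 = 0)
x = 5 (x = 2 - 3*4/(-4) = 2 - 3*4*(-1/4) = 2 - 3*(-1) = 2 - 1*(-3) = 2 + 3 = 5)
x*g(27) = 5*0 = 0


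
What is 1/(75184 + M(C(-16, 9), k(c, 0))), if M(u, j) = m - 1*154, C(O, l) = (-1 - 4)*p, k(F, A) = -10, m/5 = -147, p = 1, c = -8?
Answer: 1/74295 ≈ 1.3460e-5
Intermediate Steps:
m = -735 (m = 5*(-147) = -735)
C(O, l) = -5 (C(O, l) = (-1 - 4)*1 = -5*1 = -5)
M(u, j) = -889 (M(u, j) = -735 - 1*154 = -735 - 154 = -889)
1/(75184 + M(C(-16, 9), k(c, 0))) = 1/(75184 - 889) = 1/74295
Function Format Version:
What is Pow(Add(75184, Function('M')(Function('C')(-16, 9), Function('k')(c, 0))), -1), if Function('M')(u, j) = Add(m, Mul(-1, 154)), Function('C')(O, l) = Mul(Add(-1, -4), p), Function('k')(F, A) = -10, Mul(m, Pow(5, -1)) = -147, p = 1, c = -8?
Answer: Rational(1, 74295) ≈ 1.3460e-5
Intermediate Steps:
m = -735 (m = Mul(5, -147) = -735)
Function('C')(O, l) = -5 (Function('C')(O, l) = Mul(Add(-1, -4), 1) = Mul(-5, 1) = -5)
Function('M')(u, j) = -889 (Function('M')(u, j) = Add(-735, Mul(-1, 154)) = Add(-735, -154) = -889)
Pow(Add(75184, Function('M')(Function('C')(-16, 9), Function('k')(c, 0))), -1) = Pow(Add(75184, -889), -1) = Pow(74295, -1) = Rational(1, 74295)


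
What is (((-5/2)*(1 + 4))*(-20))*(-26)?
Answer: -6500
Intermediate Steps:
(((-5/2)*(1 + 4))*(-20))*(-26) = ((-5*½*5)*(-20))*(-26) = (-5/2*5*(-20))*(-26) = -25/2*(-20)*(-26) = 250*(-26) = -6500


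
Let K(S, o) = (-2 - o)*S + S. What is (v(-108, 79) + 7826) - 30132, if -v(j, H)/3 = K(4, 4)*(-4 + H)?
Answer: -17806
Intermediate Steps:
K(S, o) = S + S*(-2 - o) (K(S, o) = S*(-2 - o) + S = S + S*(-2 - o))
v(j, H) = -240 + 60*H (v(j, H) = -3*(-1*4*(1 + 4))*(-4 + H) = -3*(-1*4*5)*(-4 + H) = -(-60)*(-4 + H) = -3*(80 - 20*H) = -240 + 60*H)
(v(-108, 79) + 7826) - 30132 = ((-240 + 60*79) + 7826) - 30132 = ((-240 + 4740) + 7826) - 30132 = (4500 + 7826) - 30132 = 12326 - 30132 = -17806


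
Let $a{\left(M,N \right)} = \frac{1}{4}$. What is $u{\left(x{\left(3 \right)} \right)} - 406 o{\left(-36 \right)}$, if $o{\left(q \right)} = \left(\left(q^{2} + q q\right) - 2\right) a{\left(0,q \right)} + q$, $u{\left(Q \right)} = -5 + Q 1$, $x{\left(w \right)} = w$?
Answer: $-248271$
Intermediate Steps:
$u{\left(Q \right)} = -5 + Q$
$a{\left(M,N \right)} = \frac{1}{4}$
$o{\left(q \right)} = - \frac{1}{2} + q + \frac{q^{2}}{2}$ ($o{\left(q \right)} = \left(\left(q^{2} + q q\right) - 2\right) \frac{1}{4} + q = \left(\left(q^{2} + q^{2}\right) - 2\right) \frac{1}{4} + q = \left(2 q^{2} - 2\right) \frac{1}{4} + q = \left(-2 + 2 q^{2}\right) \frac{1}{4} + q = \left(- \frac{1}{2} + \frac{q^{2}}{2}\right) + q = - \frac{1}{2} + q + \frac{q^{2}}{2}$)
$u{\left(x{\left(3 \right)} \right)} - 406 o{\left(-36 \right)} = \left(-5 + 3\right) - 406 \left(- \frac{1}{2} - 36 + \frac{\left(-36\right)^{2}}{2}\right) = -2 - 406 \left(- \frac{1}{2} - 36 + \frac{1}{2} \cdot 1296\right) = -2 - 406 \left(- \frac{1}{2} - 36 + 648\right) = -2 - 248269 = -248271$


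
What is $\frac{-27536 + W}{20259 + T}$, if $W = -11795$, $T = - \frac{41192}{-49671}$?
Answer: $- \frac{1953610101}{1006325981} \approx -1.9413$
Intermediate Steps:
$T = \frac{41192}{49671}$ ($T = \left(-41192\right) \left(- \frac{1}{49671}\right) = \frac{41192}{49671} \approx 0.8293$)
$\frac{-27536 + W}{20259 + T} = \frac{-27536 - 11795}{20259 + \frac{41192}{49671}} = - \frac{39331}{\frac{1006325981}{49671}} = \left(-39331\right) \frac{49671}{1006325981} = - \frac{1953610101}{1006325981}$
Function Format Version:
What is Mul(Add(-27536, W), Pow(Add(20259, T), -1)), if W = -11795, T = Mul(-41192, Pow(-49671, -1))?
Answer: Rational(-1953610101, 1006325981) ≈ -1.9413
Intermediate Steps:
T = Rational(41192, 49671) (T = Mul(-41192, Rational(-1, 49671)) = Rational(41192, 49671) ≈ 0.82930)
Mul(Add(-27536, W), Pow(Add(20259, T), -1)) = Mul(Add(-27536, -11795), Pow(Add(20259, Rational(41192, 49671)), -1)) = Mul(-39331, Pow(Rational(1006325981, 49671), -1)) = Mul(-39331, Rational(49671, 1006325981)) = Rational(-1953610101, 1006325981)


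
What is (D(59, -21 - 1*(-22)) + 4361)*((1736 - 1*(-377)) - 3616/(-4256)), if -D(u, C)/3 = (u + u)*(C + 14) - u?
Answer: -217041624/133 ≈ -1.6319e+6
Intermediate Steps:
D(u, C) = 3*u - 6*u*(14 + C) (D(u, C) = -3*((u + u)*(C + 14) - u) = -3*((2*u)*(14 + C) - u) = -3*(2*u*(14 + C) - u) = -3*(-u + 2*u*(14 + C)) = 3*u - 6*u*(14 + C))
(D(59, -21 - 1*(-22)) + 4361)*((1736 - 1*(-377)) - 3616/(-4256)) = (-3*59*(27 + 2*(-21 - 1*(-22))) + 4361)*((1736 - 1*(-377)) - 3616/(-4256)) = (-3*59*(27 + 2*(-21 + 22)) + 4361)*((1736 + 377) - 3616*(-1/4256)) = (-3*59*(27 + 2*1) + 4361)*(2113 + 113/133) = (-3*59*(27 + 2) + 4361)*(281142/133) = (-3*59*29 + 4361)*(281142/133) = (-5133 + 4361)*(281142/133) = -772*281142/133 = -217041624/133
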